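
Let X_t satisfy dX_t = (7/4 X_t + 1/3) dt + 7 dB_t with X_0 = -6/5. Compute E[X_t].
E[X_t] = -106*exp(7*t/4)/105 - 4/21

Taking expectations and using E[dB_t] = 0, the mean m(t) = E[X_t] satisfies the ODE m'(t) = a m(t) + b with m(0) = x_0. With a = 7/4, b = 1/3, x_0 = -6/5, the solution is
  m(t) = x_0 * exp(a t) + (b/a) * (exp(a t) - 1)
       = (-6/5) * exp((7/4) t) + ((1/3)/(7/4)) * (exp((7/4) t) - 1)
       = -106*exp(7*t/4)/105 - 4/21.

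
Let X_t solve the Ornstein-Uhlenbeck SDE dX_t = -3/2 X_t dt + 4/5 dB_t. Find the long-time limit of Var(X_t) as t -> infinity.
lim Var(X_t) = 16/75

The OU SDE dX = -theta X dt + sigma dB admits the integrating factor exp(theta t): d(exp(theta t) X_t) = sigma exp(theta t) dB_t. Integrating from 0 to t gives X_t = x_0 * exp(-theta t) + sigma * int_0^t exp(-theta (t-s)) dB_s for any initial x_0. The Itô integral has variance (by the Itô isometry) sigma^2 * int_0^t exp(-2 theta (t - s)) ds = sigma^2 * (1 - exp(-2 theta t)) / (2 theta), independent of x_0.
With theta = 3/2, sigma = 4/5:
  Var(X_t) = (4/5)^2 * (1 - exp(-2*3/2 t)) / (2 * 3/2) = 16/75 - 16*exp(-3*t)/75.
As t -> infinity, exp(-2*3/2 t) -> 0, so the stationary variance is sigma^2 / (2 theta) = 16/75.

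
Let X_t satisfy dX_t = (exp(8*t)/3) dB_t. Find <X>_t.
<X>_t = exp(16*t)/144 - 1/144

For an Itô process dX_t = a(t) dt + b(t) dB_t, the quadratic variation is <X>_t = int_0^t b(s)^2 ds (the drift term does not contribute). Here b(s) = exp(8*s)/3, so
  b(s)^2 = exp(16*s)/9.
Integrating from 0 to t:
  <X>_t = int_0^t (exp(16*s)/9) ds = exp(16*t)/144 - 1/144.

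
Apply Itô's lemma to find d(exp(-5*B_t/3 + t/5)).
d(exp(-5*B_t/3 + t/5)) = (143*exp(-5*B_t/3 + t/5)/90) dt + (-5*exp(-5*B_t/3 + t/5)/3) dB_t

Itô's formula for f(t, x): d f(t, B_t) = (f_t + (1/2) f_xx) dt + f_x dB_t. Compute partials of f(t, x) = exp(t/5 - 5*x/3):
  f_t(t,x)  = exp(t/5 - 5*x/3)/5
  f_x(t,x)  = -5*exp(t/5 - 5*x/3)/3
  f_xx(t,x) = 25*exp(t/5 - 5*x/3)/9
Assemble drift = f_t + (1/2) f_xx = 143*exp(t/5 - 5*x/3)/90 and diffusion = f_x = -5*exp(t/5 - 5*x/3)/3. Substituting x = B_t:
  d(exp(-5*B_t/3 + t/5)) = (143*exp(-5*B_t/3 + t/5)/90) dt + (-5*exp(-5*B_t/3 + t/5)/3) dB_t.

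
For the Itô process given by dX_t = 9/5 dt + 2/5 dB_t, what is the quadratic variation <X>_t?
<X>_t = 4*t/25

For an Itô process dX_t = a(t) dt + b(t) dB_t, the quadratic variation is <X>_t = int_0^t b(s)^2 ds (the drift term does not contribute). Here b(s) = 2/5, so
  b(s)^2 = 4/25.
Integrating from 0 to t:
  <X>_t = int_0^t (4/25) ds = 4*t/25.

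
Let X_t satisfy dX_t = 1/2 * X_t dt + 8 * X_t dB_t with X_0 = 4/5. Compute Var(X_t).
Var(X_t) = 16*(exp(64*t) - 1)*exp(t)/25

For GBM dX = mu X dt + sigma X dB with X_0 = x_0, apply Itô to Y = log X: dY = (mu - sigma^2/2) dt + sigma dB, so Y_t = log(x_0) + (mu - sigma^2/2) t + sigma B_t and hence X_t = x_0 * exp((mu - sigma^2/2) t + sigma B_t).
With mu = 1/2, sigma = 8, x_0 = 4/5, this gives:
  X_t = 4/5 * exp((-63/2) * t + (8) * B_t).
Since sigma*B_t ~ Normal(0, sigma^2 t), E[exp(sigma*B_t)] = exp(sigma^2 t / 2); so E[X_t] = x_0 * exp((mu - sigma^2/2) t) * exp(sigma^2 t / 2) = x_0 * exp(mu t) = 4*exp(t/2)/5.
Var(X_t) = E[X_t^2] - (E[X_t])^2 = x_0^2 * exp(2 mu t) * (exp(sigma^2 t) - 1) = 16*(exp(64*t) - 1)*exp(t)/25.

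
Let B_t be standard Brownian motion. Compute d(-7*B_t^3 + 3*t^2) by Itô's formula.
d(-7*B_t^3 + 3*t^2) = (-21*B_t + 6*t) dt + (-21*B_t^2) dB_t

Itô's formula for f(t, x): d f(t, B_t) = (f_t + (1/2) f_xx) dt + f_x dB_t. Compute partials of f(t, x) = 3*t^2 - 7*x^3:
  f_t(t,x)  = 6*t
  f_x(t,x)  = -21*x^2
  f_xx(t,x) = -42*x
Assemble drift = f_t + (1/2) f_xx = 6*t - 21*x and diffusion = f_x = -21*x^2. Substituting x = B_t:
  d(-7*B_t^3 + 3*t^2) = (-21*B_t + 6*t) dt + (-21*B_t^2) dB_t.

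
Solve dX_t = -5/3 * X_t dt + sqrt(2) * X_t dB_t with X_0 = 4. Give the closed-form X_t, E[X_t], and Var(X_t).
X_t = 4 * exp((-8/3) t + (sqrt(2)) B_t); E[X_t] = 4*exp(-5*t/3); Var(X_t) = (16*exp(2*t) - 16)*exp(-10*t/3)

For GBM dX = mu X dt + sigma X dB with X_0 = x_0, apply Itô to Y = log X: dY = (mu - sigma^2/2) dt + sigma dB, so Y_t = log(x_0) + (mu - sigma^2/2) t + sigma B_t and hence X_t = x_0 * exp((mu - sigma^2/2) t + sigma B_t).
With mu = -5/3, sigma = sqrt(2), x_0 = 4, this gives:
  X_t = 4 * exp((-8/3) * t + (sqrt(2)) * B_t).
Since sigma*B_t ~ Normal(0, sigma^2 t), E[exp(sigma*B_t)] = exp(sigma^2 t / 2); so E[X_t] = x_0 * exp((mu - sigma^2/2) t) * exp(sigma^2 t / 2) = x_0 * exp(mu t) = 4*exp(-5*t/3).
Var(X_t) = E[X_t^2] - (E[X_t])^2 = x_0^2 * exp(2 mu t) * (exp(sigma^2 t) - 1) = (16*exp(2*t) - 16)*exp(-10*t/3).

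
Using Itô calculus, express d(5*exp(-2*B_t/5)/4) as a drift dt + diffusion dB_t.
d(5*exp(-2*B_t/5)/4) = (exp(-2*B_t/5)/10) dt + (-exp(-2*B_t/5)/2) dB_t

Itô's formula for f(B_t) gives d f(B_t) = f'(B_t) dB_t + (1/2) f''(B_t) dt. Compute derivatives of f(x) = 5*exp(-2*x/5)/4:
  f'(x)  = -exp(-2*x/5)/2
  f''(x) = exp(-2*x/5)/5
Substitute x = B_t and multiply the f'' term by 1/2:
  drift     = (1/2) * (exp(-2*x/5)/5) evaluated at B_t = exp(-2*B_t/5)/10
  diffusion = (-exp(-2*x/5)/2) evaluated at B_t = -exp(-2*B_t/5)/2
Therefore d(5*exp(-2*B_t/5)/4) = (exp(-2*B_t/5)/10) dt + (-exp(-2*B_t/5)/2) dB_t.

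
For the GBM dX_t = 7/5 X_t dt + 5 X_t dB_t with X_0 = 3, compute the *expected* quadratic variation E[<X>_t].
E[<X>_t] = 1125*exp(139*t/5)/139 - 1125/139

<X>_t = int_0^t (5 * X_s)^2 ds. Taking expectation inside the integral: E[<X>_t] = 5^2 * int_0^t E[X_s^2] ds. For GBM, E[X_s^2] = x_0^2 * exp((2 mu + sigma^2) s). Integrating:
  E[<X>_t] = 5^2 * 3^2 * (exp((2*(7/5) + 5^2) t) - 1) / (2*(7/5) + 5^2)
           = 5^2 * 3^2 * (exp((139/5) t) - 1) / (139/5) = 1125*exp(139*t/5)/139 - 1125/139.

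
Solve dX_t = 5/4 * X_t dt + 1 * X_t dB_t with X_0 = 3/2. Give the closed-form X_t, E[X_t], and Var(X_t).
X_t = 3/2 * exp((3/4) t + (1) B_t); E[X_t] = 3*exp(5*t/4)/2; Var(X_t) = 9*(exp(t) - 1)*exp(5*t/2)/4

For GBM dX = mu X dt + sigma X dB with X_0 = x_0, apply Itô to Y = log X: dY = (mu - sigma^2/2) dt + sigma dB, so Y_t = log(x_0) + (mu - sigma^2/2) t + sigma B_t and hence X_t = x_0 * exp((mu - sigma^2/2) t + sigma B_t).
With mu = 5/4, sigma = 1, x_0 = 3/2, this gives:
  X_t = 3/2 * exp((3/4) * t + (1) * B_t).
Since sigma*B_t ~ Normal(0, sigma^2 t), E[exp(sigma*B_t)] = exp(sigma^2 t / 2); so E[X_t] = x_0 * exp((mu - sigma^2/2) t) * exp(sigma^2 t / 2) = x_0 * exp(mu t) = 3*exp(5*t/4)/2.
Var(X_t) = E[X_t^2] - (E[X_t])^2 = x_0^2 * exp(2 mu t) * (exp(sigma^2 t) - 1) = 9*(exp(t) - 1)*exp(5*t/2)/4.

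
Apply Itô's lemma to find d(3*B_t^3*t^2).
d(3*B_t^3*t^2) = (3*B_t*t*(2*B_t^2 + 3*t)) dt + (9*B_t^2*t^2) dB_t

Itô's formula for f(t, x): d f(t, B_t) = (f_t + (1/2) f_xx) dt + f_x dB_t. Compute partials of f(t, x) = 3*t^2*x^3:
  f_t(t,x)  = 6*t*x^3
  f_x(t,x)  = 9*t^2*x^2
  f_xx(t,x) = 18*t^2*x
Assemble drift = f_t + (1/2) f_xx = 3*t*x*(3*t + 2*x^2) and diffusion = f_x = 9*t^2*x^2. Substituting x = B_t:
  d(3*B_t^3*t^2) = (3*B_t*t*(2*B_t^2 + 3*t)) dt + (9*B_t^2*t^2) dB_t.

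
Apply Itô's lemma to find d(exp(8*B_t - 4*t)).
d(exp(8*B_t - 4*t)) = (28*exp(8*B_t - 4*t)) dt + (8*exp(8*B_t - 4*t)) dB_t

Itô's formula for f(t, x): d f(t, B_t) = (f_t + (1/2) f_xx) dt + f_x dB_t. Compute partials of f(t, x) = exp(-4*t + 8*x):
  f_t(t,x)  = -4*exp(-4*t + 8*x)
  f_x(t,x)  = 8*exp(-4*t + 8*x)
  f_xx(t,x) = 64*exp(-4*t + 8*x)
Assemble drift = f_t + (1/2) f_xx = 28*exp(-4*t + 8*x) and diffusion = f_x = 8*exp(-4*t + 8*x). Substituting x = B_t:
  d(exp(8*B_t - 4*t)) = (28*exp(8*B_t - 4*t)) dt + (8*exp(8*B_t - 4*t)) dB_t.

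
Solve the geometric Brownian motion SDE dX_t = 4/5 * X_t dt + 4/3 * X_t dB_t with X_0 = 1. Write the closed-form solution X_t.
X_t = 1 * exp((-4/45) * t + (4/3) * B_t)

For GBM dX = mu X dt + sigma X dB with X_0 = x_0, apply Itô to Y = log X: dY = (mu - sigma^2/2) dt + sigma dB, so Y_t = log(x_0) + (mu - sigma^2/2) t + sigma B_t and hence X_t = x_0 * exp((mu - sigma^2/2) t + sigma B_t).
With mu = 4/5, sigma = 4/3, x_0 = 1, this gives:
  X_t = 1 * exp((-4/45) * t + (4/3) * B_t).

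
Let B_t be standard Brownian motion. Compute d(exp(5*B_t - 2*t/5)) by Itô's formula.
d(exp(5*B_t - 2*t/5)) = (121*exp(5*B_t - 2*t/5)/10) dt + (5*exp(5*B_t - 2*t/5)) dB_t

Itô's formula for f(t, x): d f(t, B_t) = (f_t + (1/2) f_xx) dt + f_x dB_t. Compute partials of f(t, x) = exp(-2*t/5 + 5*x):
  f_t(t,x)  = -2*exp(-2*t/5 + 5*x)/5
  f_x(t,x)  = 5*exp(-2*t/5 + 5*x)
  f_xx(t,x) = 25*exp(-2*t/5 + 5*x)
Assemble drift = f_t + (1/2) f_xx = 121*exp(-2*t/5 + 5*x)/10 and diffusion = f_x = 5*exp(-2*t/5 + 5*x). Substituting x = B_t:
  d(exp(5*B_t - 2*t/5)) = (121*exp(5*B_t - 2*t/5)/10) dt + (5*exp(5*B_t - 2*t/5)) dB_t.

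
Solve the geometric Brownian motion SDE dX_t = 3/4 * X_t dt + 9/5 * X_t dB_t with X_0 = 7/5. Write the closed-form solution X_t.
X_t = 7/5 * exp((-87/100) * t + (9/5) * B_t)

For GBM dX = mu X dt + sigma X dB with X_0 = x_0, apply Itô to Y = log X: dY = (mu - sigma^2/2) dt + sigma dB, so Y_t = log(x_0) + (mu - sigma^2/2) t + sigma B_t and hence X_t = x_0 * exp((mu - sigma^2/2) t + sigma B_t).
With mu = 3/4, sigma = 9/5, x_0 = 7/5, this gives:
  X_t = 7/5 * exp((-87/100) * t + (9/5) * B_t).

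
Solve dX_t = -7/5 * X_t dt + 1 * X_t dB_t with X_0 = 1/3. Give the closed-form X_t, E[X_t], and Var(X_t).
X_t = 1/3 * exp((-19/10) t + (1) B_t); E[X_t] = exp(-7*t/5)/3; Var(X_t) = (exp(t) - 1)*exp(-14*t/5)/9

For GBM dX = mu X dt + sigma X dB with X_0 = x_0, apply Itô to Y = log X: dY = (mu - sigma^2/2) dt + sigma dB, so Y_t = log(x_0) + (mu - sigma^2/2) t + sigma B_t and hence X_t = x_0 * exp((mu - sigma^2/2) t + sigma B_t).
With mu = -7/5, sigma = 1, x_0 = 1/3, this gives:
  X_t = 1/3 * exp((-19/10) * t + (1) * B_t).
Since sigma*B_t ~ Normal(0, sigma^2 t), E[exp(sigma*B_t)] = exp(sigma^2 t / 2); so E[X_t] = x_0 * exp((mu - sigma^2/2) t) * exp(sigma^2 t / 2) = x_0 * exp(mu t) = exp(-7*t/5)/3.
Var(X_t) = E[X_t^2] - (E[X_t])^2 = x_0^2 * exp(2 mu t) * (exp(sigma^2 t) - 1) = (exp(t) - 1)*exp(-14*t/5)/9.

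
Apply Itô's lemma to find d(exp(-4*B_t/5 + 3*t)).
d(exp(-4*B_t/5 + 3*t)) = (83*exp(-4*B_t/5 + 3*t)/25) dt + (-4*exp(-4*B_t/5 + 3*t)/5) dB_t

Itô's formula for f(t, x): d f(t, B_t) = (f_t + (1/2) f_xx) dt + f_x dB_t. Compute partials of f(t, x) = exp(3*t - 4*x/5):
  f_t(t,x)  = 3*exp(3*t - 4*x/5)
  f_x(t,x)  = -4*exp(3*t - 4*x/5)/5
  f_xx(t,x) = 16*exp(3*t - 4*x/5)/25
Assemble drift = f_t + (1/2) f_xx = 83*exp(3*t - 4*x/5)/25 and diffusion = f_x = -4*exp(3*t - 4*x/5)/5. Substituting x = B_t:
  d(exp(-4*B_t/5 + 3*t)) = (83*exp(-4*B_t/5 + 3*t)/25) dt + (-4*exp(-4*B_t/5 + 3*t)/5) dB_t.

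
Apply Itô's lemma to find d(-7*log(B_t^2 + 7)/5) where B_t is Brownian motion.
d(-7*log(B_t^2 + 7)/5) = (7*(B_t^2 - 7)/(5*(B_t^2 + 7)^2)) dt + (-14*B_t/(5*B_t^2 + 35)) dB_t

Itô's formula for f(B_t) gives d f(B_t) = f'(B_t) dB_t + (1/2) f''(B_t) dt. Compute derivatives of f(x) = -7*log(x^2 + 7)/5:
  f'(x)  = -14*x/(5*x^2 + 35)
  f''(x) = 14*(x^2 - 7)/(5*(x^2 + 7)^2)
Substitute x = B_t and multiply the f'' term by 1/2:
  drift     = (1/2) * (14*(x^2 - 7)/(5*(x^2 + 7)^2)) evaluated at B_t = 7*(B_t^2 - 7)/(5*(B_t^2 + 7)^2)
  diffusion = (-14*x/(5*x^2 + 35)) evaluated at B_t = -14*B_t/(5*B_t^2 + 35)
Therefore d(-7*log(B_t^2 + 7)/5) = (7*(B_t^2 - 7)/(5*(B_t^2 + 7)^2)) dt + (-14*B_t/(5*B_t^2 + 35)) dB_t.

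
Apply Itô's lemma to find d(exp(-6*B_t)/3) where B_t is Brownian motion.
d(exp(-6*B_t)/3) = (6*exp(-6*B_t)) dt + (-2*exp(-6*B_t)) dB_t

Itô's formula for f(B_t) gives d f(B_t) = f'(B_t) dB_t + (1/2) f''(B_t) dt. Compute derivatives of f(x) = exp(-6*x)/3:
  f'(x)  = -2*exp(-6*x)
  f''(x) = 12*exp(-6*x)
Substitute x = B_t and multiply the f'' term by 1/2:
  drift     = (1/2) * (12*exp(-6*x)) evaluated at B_t = 6*exp(-6*B_t)
  diffusion = (-2*exp(-6*x)) evaluated at B_t = -2*exp(-6*B_t)
Therefore d(exp(-6*B_t)/3) = (6*exp(-6*B_t)) dt + (-2*exp(-6*B_t)) dB_t.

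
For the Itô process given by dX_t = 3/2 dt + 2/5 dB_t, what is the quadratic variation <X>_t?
<X>_t = 4*t/25

For an Itô process dX_t = a(t) dt + b(t) dB_t, the quadratic variation is <X>_t = int_0^t b(s)^2 ds (the drift term does not contribute). Here b(s) = 2/5, so
  b(s)^2 = 4/25.
Integrating from 0 to t:
  <X>_t = int_0^t (4/25) ds = 4*t/25.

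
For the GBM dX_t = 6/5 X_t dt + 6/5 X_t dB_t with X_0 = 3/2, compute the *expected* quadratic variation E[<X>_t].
E[<X>_t] = 27*exp(96*t/25)/32 - 27/32

<X>_t = int_0^t ((6/5) * X_s)^2 ds. Taking expectation inside the integral: E[<X>_t] = (6/5)^2 * int_0^t E[X_s^2] ds. For GBM, E[X_s^2] = x_0^2 * exp((2 mu + sigma^2) s). Integrating:
  E[<X>_t] = (6/5)^2 * (3/2)^2 * (exp((2*(6/5) + (6/5)^2) t) - 1) / (2*(6/5) + (6/5)^2)
           = (6/5)^2 * (3/2)^2 * (exp((96/25) t) - 1) / (96/25) = 27*exp(96*t/25)/32 - 27/32.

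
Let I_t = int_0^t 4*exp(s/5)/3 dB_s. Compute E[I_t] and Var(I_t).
E[I_t] = 0; Var(I_t) = 40*exp(2*t/5)/9 - 40/9

The Itô integral of a deterministic integrand f(s) has mean 0 because each increment f(s) * (B_{s+ds} - B_s) has mean 0. By the Itô isometry:
  Var( int_0^t f(s) dB_s ) = E[ (int_0^t f(s) dB_s)^2 ] = int_0^t f(s)^2 ds.
Here f(s) = 4*exp(s/5)/3, so f(s)^2 = 16*exp(2*s/5)/9. Integrate:
  int_0^t (16*exp(2*s/5)/9) ds = 40*exp(2*t/5)/9 - 40/9.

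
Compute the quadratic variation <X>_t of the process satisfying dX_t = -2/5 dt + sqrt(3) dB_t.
<X>_t = 3*t

For an Itô process dX_t = a(t) dt + b(t) dB_t, the quadratic variation is <X>_t = int_0^t b(s)^2 ds (the drift term does not contribute). Here b(s) = sqrt(3), so
  b(s)^2 = 3.
Integrating from 0 to t:
  <X>_t = int_0^t (3) ds = 3*t.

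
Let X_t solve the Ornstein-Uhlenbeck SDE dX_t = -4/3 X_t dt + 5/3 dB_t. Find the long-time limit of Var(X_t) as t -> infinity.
lim Var(X_t) = 25/24

The OU SDE dX = -theta X dt + sigma dB admits the integrating factor exp(theta t): d(exp(theta t) X_t) = sigma exp(theta t) dB_t. Integrating from 0 to t gives X_t = x_0 * exp(-theta t) + sigma * int_0^t exp(-theta (t-s)) dB_s for any initial x_0. The Itô integral has variance (by the Itô isometry) sigma^2 * int_0^t exp(-2 theta (t - s)) ds = sigma^2 * (1 - exp(-2 theta t)) / (2 theta), independent of x_0.
With theta = 4/3, sigma = 5/3:
  Var(X_t) = (5/3)^2 * (1 - exp(-2*4/3 t)) / (2 * 4/3) = 25/24 - 25*exp(-8*t/3)/24.
As t -> infinity, exp(-2*4/3 t) -> 0, so the stationary variance is sigma^2 / (2 theta) = 25/24.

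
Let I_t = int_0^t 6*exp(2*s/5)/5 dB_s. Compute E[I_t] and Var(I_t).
E[I_t] = 0; Var(I_t) = 9*exp(4*t/5)/5 - 9/5

The Itô integral of a deterministic integrand f(s) has mean 0 because each increment f(s) * (B_{s+ds} - B_s) has mean 0. By the Itô isometry:
  Var( int_0^t f(s) dB_s ) = E[ (int_0^t f(s) dB_s)^2 ] = int_0^t f(s)^2 ds.
Here f(s) = 6*exp(2*s/5)/5, so f(s)^2 = 36*exp(4*s/5)/25. Integrate:
  int_0^t (36*exp(4*s/5)/25) ds = 9*exp(4*t/5)/5 - 9/5.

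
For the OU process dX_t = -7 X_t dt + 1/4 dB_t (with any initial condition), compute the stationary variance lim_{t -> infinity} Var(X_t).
lim Var(X_t) = 1/224

The OU SDE dX = -theta X dt + sigma dB admits the integrating factor exp(theta t): d(exp(theta t) X_t) = sigma exp(theta t) dB_t. Integrating from 0 to t gives X_t = x_0 * exp(-theta t) + sigma * int_0^t exp(-theta (t-s)) dB_s for any initial x_0. The Itô integral has variance (by the Itô isometry) sigma^2 * int_0^t exp(-2 theta (t - s)) ds = sigma^2 * (1 - exp(-2 theta t)) / (2 theta), independent of x_0.
With theta = 7, sigma = 1/4:
  Var(X_t) = (1/4)^2 * (1 - exp(-2*7 t)) / (2 * 7) = 1/224 - exp(-14*t)/224.
As t -> infinity, exp(-2*7 t) -> 0, so the stationary variance is sigma^2 / (2 theta) = 1/224.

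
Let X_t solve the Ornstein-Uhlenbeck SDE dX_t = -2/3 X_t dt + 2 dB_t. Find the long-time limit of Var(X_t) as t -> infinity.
lim Var(X_t) = 3

The OU SDE dX = -theta X dt + sigma dB admits the integrating factor exp(theta t): d(exp(theta t) X_t) = sigma exp(theta t) dB_t. Integrating from 0 to t gives X_t = x_0 * exp(-theta t) + sigma * int_0^t exp(-theta (t-s)) dB_s for any initial x_0. The Itô integral has variance (by the Itô isometry) sigma^2 * int_0^t exp(-2 theta (t - s)) ds = sigma^2 * (1 - exp(-2 theta t)) / (2 theta), independent of x_0.
With theta = 2/3, sigma = 2:
  Var(X_t) = (2)^2 * (1 - exp(-2*2/3 t)) / (2 * 2/3) = 3 - 3*exp(-4*t/3).
As t -> infinity, exp(-2*2/3 t) -> 0, so the stationary variance is sigma^2 / (2 theta) = 3.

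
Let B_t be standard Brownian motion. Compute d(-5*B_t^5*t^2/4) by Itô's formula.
d(-5*B_t^5*t^2/4) = (5*B_t^3*t*(-B_t^2 - 5*t)/2) dt + (-25*B_t^4*t^2/4) dB_t

Itô's formula for f(t, x): d f(t, B_t) = (f_t + (1/2) f_xx) dt + f_x dB_t. Compute partials of f(t, x) = -5*t^2*x^5/4:
  f_t(t,x)  = -5*t*x^5/2
  f_x(t,x)  = -25*t^2*x^4/4
  f_xx(t,x) = -25*t^2*x^3
Assemble drift = f_t + (1/2) f_xx = 5*t*x^3*(-5*t - x^2)/2 and diffusion = f_x = -25*t^2*x^4/4. Substituting x = B_t:
  d(-5*B_t^5*t^2/4) = (5*B_t^3*t*(-B_t^2 - 5*t)/2) dt + (-25*B_t^4*t^2/4) dB_t.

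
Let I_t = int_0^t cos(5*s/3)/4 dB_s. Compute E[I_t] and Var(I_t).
E[I_t] = 0; Var(I_t) = t/32 + 3*sin(10*t/3)/320

The Itô integral of a deterministic integrand f(s) has mean 0 because each increment f(s) * (B_{s+ds} - B_s) has mean 0. By the Itô isometry:
  Var( int_0^t f(s) dB_s ) = E[ (int_0^t f(s) dB_s)^2 ] = int_0^t f(s)^2 ds.
Here f(s) = cos(5*s/3)/4, so f(s)^2 = cos(5*s/3)^2/16. Integrate:
  int_0^t (cos(5*s/3)^2/16) ds = t/32 + 3*sin(10*t/3)/320.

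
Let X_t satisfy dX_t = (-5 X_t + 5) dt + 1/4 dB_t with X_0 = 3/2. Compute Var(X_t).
Var(X_t) = 1/160 - exp(-10*t)/160

The variance V(t) = Var(X_t) satisfies V'(t) = 2 a V(t) + c^2 with V(0) = 0 (drift coefficient is linear in X, diffusion is constant). With a = -5, c = 1/4, the solution is
  V(t) = (c^2 / (2 a)) * (exp(2 a t) - 1)
       = ((1/4)^2 / (2*(-5))) * (exp((-10) t) - 1)
       = 1/160 - exp(-10*t)/160.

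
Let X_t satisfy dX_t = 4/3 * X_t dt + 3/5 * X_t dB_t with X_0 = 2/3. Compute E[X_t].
E[X_t] = 2*exp(4*t/3)/3

For GBM dX = mu X dt + sigma X dB with X_0 = x_0, apply Itô to Y = log X: dY = (mu - sigma^2/2) dt + sigma dB, so Y_t = log(x_0) + (mu - sigma^2/2) t + sigma B_t and hence X_t = x_0 * exp((mu - sigma^2/2) t + sigma B_t).
With mu = 4/3, sigma = 3/5, x_0 = 2/3, this gives:
  X_t = 2/3 * exp((173/150) * t + (3/5) * B_t).
Since sigma*B_t ~ Normal(0, sigma^2 t), E[exp(sigma*B_t)] = exp(sigma^2 t / 2); so E[X_t] = x_0 * exp((mu - sigma^2/2) t) * exp(sigma^2 t / 2) = x_0 * exp(mu t) = 2*exp(4*t/3)/3.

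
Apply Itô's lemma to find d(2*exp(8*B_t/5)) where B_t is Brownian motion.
d(2*exp(8*B_t/5)) = (64*exp(8*B_t/5)/25) dt + (16*exp(8*B_t/5)/5) dB_t

Itô's formula for f(B_t) gives d f(B_t) = f'(B_t) dB_t + (1/2) f''(B_t) dt. Compute derivatives of f(x) = 2*exp(8*x/5):
  f'(x)  = 16*exp(8*x/5)/5
  f''(x) = 128*exp(8*x/5)/25
Substitute x = B_t and multiply the f'' term by 1/2:
  drift     = (1/2) * (128*exp(8*x/5)/25) evaluated at B_t = 64*exp(8*B_t/5)/25
  diffusion = (16*exp(8*x/5)/5) evaluated at B_t = 16*exp(8*B_t/5)/5
Therefore d(2*exp(8*B_t/5)) = (64*exp(8*B_t/5)/25) dt + (16*exp(8*B_t/5)/5) dB_t.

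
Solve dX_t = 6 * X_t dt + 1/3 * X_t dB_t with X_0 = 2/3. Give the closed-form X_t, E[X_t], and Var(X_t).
X_t = 2/3 * exp((107/18) t + (1/3) B_t); E[X_t] = 2*exp(6*t)/3; Var(X_t) = 4*(exp(t/9) - 1)*exp(12*t)/9

For GBM dX = mu X dt + sigma X dB with X_0 = x_0, apply Itô to Y = log X: dY = (mu - sigma^2/2) dt + sigma dB, so Y_t = log(x_0) + (mu - sigma^2/2) t + sigma B_t and hence X_t = x_0 * exp((mu - sigma^2/2) t + sigma B_t).
With mu = 6, sigma = 1/3, x_0 = 2/3, this gives:
  X_t = 2/3 * exp((107/18) * t + (1/3) * B_t).
Since sigma*B_t ~ Normal(0, sigma^2 t), E[exp(sigma*B_t)] = exp(sigma^2 t / 2); so E[X_t] = x_0 * exp((mu - sigma^2/2) t) * exp(sigma^2 t / 2) = x_0 * exp(mu t) = 2*exp(6*t)/3.
Var(X_t) = E[X_t^2] - (E[X_t])^2 = x_0^2 * exp(2 mu t) * (exp(sigma^2 t) - 1) = 4*(exp(t/9) - 1)*exp(12*t)/9.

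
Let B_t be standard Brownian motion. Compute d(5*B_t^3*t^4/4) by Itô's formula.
d(5*B_t^3*t^4/4) = (5*B_t*t^3*(4*B_t^2 + 3*t)/4) dt + (15*B_t^2*t^4/4) dB_t

Itô's formula for f(t, x): d f(t, B_t) = (f_t + (1/2) f_xx) dt + f_x dB_t. Compute partials of f(t, x) = 5*t^4*x^3/4:
  f_t(t,x)  = 5*t^3*x^3
  f_x(t,x)  = 15*t^4*x^2/4
  f_xx(t,x) = 15*t^4*x/2
Assemble drift = f_t + (1/2) f_xx = 5*t^3*x*(3*t + 4*x^2)/4 and diffusion = f_x = 15*t^4*x^2/4. Substituting x = B_t:
  d(5*B_t^3*t^4/4) = (5*B_t*t^3*(4*B_t^2 + 3*t)/4) dt + (15*B_t^2*t^4/4) dB_t.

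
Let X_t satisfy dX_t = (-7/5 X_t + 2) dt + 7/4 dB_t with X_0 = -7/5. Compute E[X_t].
E[X_t] = 10/7 - 99*exp(-7*t/5)/35

Taking expectations and using E[dB_t] = 0, the mean m(t) = E[X_t] satisfies the ODE m'(t) = a m(t) + b with m(0) = x_0. With a = -7/5, b = 2, x_0 = -7/5, the solution is
  m(t) = x_0 * exp(a t) + (b/a) * (exp(a t) - 1)
       = (-7/5) * exp((-7/5) t) + (2/(-7/5)) * (exp((-7/5) t) - 1)
       = 10/7 - 99*exp(-7*t/5)/35.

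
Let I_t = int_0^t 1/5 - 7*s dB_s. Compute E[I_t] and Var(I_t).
E[I_t] = 0; Var(I_t) = t*(1225*t^2 - 105*t + 3)/75

The Itô integral of a deterministic integrand f(s) has mean 0 because each increment f(s) * (B_{s+ds} - B_s) has mean 0. By the Itô isometry:
  Var( int_0^t f(s) dB_s ) = E[ (int_0^t f(s) dB_s)^2 ] = int_0^t f(s)^2 ds.
Here f(s) = 1/5 - 7*s, so f(s)^2 = (35*s - 1)^2/25. Integrate:
  int_0^t ((35*s - 1)^2/25) ds = t*(1225*t^2 - 105*t + 3)/75.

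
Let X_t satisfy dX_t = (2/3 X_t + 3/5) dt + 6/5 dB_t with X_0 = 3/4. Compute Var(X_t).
Var(X_t) = 27*exp(4*t/3)/25 - 27/25

The variance V(t) = Var(X_t) satisfies V'(t) = 2 a V(t) + c^2 with V(0) = 0 (drift coefficient is linear in X, diffusion is constant). With a = 2/3, c = 6/5, the solution is
  V(t) = (c^2 / (2 a)) * (exp(2 a t) - 1)
       = ((6/5)^2 / (2*(2/3))) * (exp((4/3) t) - 1)
       = 27*exp(4*t/3)/25 - 27/25.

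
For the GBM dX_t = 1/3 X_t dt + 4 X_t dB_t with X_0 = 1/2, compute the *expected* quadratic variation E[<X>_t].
E[<X>_t] = 6*exp(50*t/3)/25 - 6/25

<X>_t = int_0^t (4 * X_s)^2 ds. Taking expectation inside the integral: E[<X>_t] = 4^2 * int_0^t E[X_s^2] ds. For GBM, E[X_s^2] = x_0^2 * exp((2 mu + sigma^2) s). Integrating:
  E[<X>_t] = 4^2 * (1/2)^2 * (exp((2*(1/3) + 4^2) t) - 1) / (2*(1/3) + 4^2)
           = 4^2 * (1/2)^2 * (exp((50/3) t) - 1) / (50/3) = 6*exp(50*t/3)/25 - 6/25.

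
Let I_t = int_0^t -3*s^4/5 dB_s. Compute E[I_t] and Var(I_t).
E[I_t] = 0; Var(I_t) = t^9/25

The Itô integral of a deterministic integrand f(s) has mean 0 because each increment f(s) * (B_{s+ds} - B_s) has mean 0. By the Itô isometry:
  Var( int_0^t f(s) dB_s ) = E[ (int_0^t f(s) dB_s)^2 ] = int_0^t f(s)^2 ds.
Here f(s) = -3*s^4/5, so f(s)^2 = 9*s^8/25. Integrate:
  int_0^t (9*s^8/25) ds = t^9/25.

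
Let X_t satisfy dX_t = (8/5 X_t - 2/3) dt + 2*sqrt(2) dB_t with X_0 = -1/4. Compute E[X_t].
E[X_t] = 5/12 - 2*exp(8*t/5)/3

Taking expectations and using E[dB_t] = 0, the mean m(t) = E[X_t] satisfies the ODE m'(t) = a m(t) + b with m(0) = x_0. With a = 8/5, b = -2/3, x_0 = -1/4, the solution is
  m(t) = x_0 * exp(a t) + (b/a) * (exp(a t) - 1)
       = (-1/4) * exp((8/5) t) + ((-2/3)/(8/5)) * (exp((8/5) t) - 1)
       = 5/12 - 2*exp(8*t/5)/3.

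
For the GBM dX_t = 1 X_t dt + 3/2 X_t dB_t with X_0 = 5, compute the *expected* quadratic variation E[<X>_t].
E[<X>_t] = 225*exp(17*t/4)/17 - 225/17

<X>_t = int_0^t ((3/2) * X_s)^2 ds. Taking expectation inside the integral: E[<X>_t] = (3/2)^2 * int_0^t E[X_s^2] ds. For GBM, E[X_s^2] = x_0^2 * exp((2 mu + sigma^2) s). Integrating:
  E[<X>_t] = (3/2)^2 * 5^2 * (exp((2*1 + (3/2)^2) t) - 1) / (2*1 + (3/2)^2)
           = (3/2)^2 * 5^2 * (exp((17/4) t) - 1) / (17/4) = 225*exp(17*t/4)/17 - 225/17.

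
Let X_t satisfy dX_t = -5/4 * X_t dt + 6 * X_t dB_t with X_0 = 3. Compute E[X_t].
E[X_t] = 3*exp(-5*t/4)

For GBM dX = mu X dt + sigma X dB with X_0 = x_0, apply Itô to Y = log X: dY = (mu - sigma^2/2) dt + sigma dB, so Y_t = log(x_0) + (mu - sigma^2/2) t + sigma B_t and hence X_t = x_0 * exp((mu - sigma^2/2) t + sigma B_t).
With mu = -5/4, sigma = 6, x_0 = 3, this gives:
  X_t = 3 * exp((-77/4) * t + (6) * B_t).
Since sigma*B_t ~ Normal(0, sigma^2 t), E[exp(sigma*B_t)] = exp(sigma^2 t / 2); so E[X_t] = x_0 * exp((mu - sigma^2/2) t) * exp(sigma^2 t / 2) = x_0 * exp(mu t) = 3*exp(-5*t/4).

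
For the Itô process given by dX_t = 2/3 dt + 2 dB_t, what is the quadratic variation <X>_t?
<X>_t = 4*t

For an Itô process dX_t = a(t) dt + b(t) dB_t, the quadratic variation is <X>_t = int_0^t b(s)^2 ds (the drift term does not contribute). Here b(s) = 2, so
  b(s)^2 = 4.
Integrating from 0 to t:
  <X>_t = int_0^t (4) ds = 4*t.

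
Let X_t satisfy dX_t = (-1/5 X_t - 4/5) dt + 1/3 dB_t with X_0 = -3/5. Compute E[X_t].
E[X_t] = -4 + 17*exp(-t/5)/5

Taking expectations and using E[dB_t] = 0, the mean m(t) = E[X_t] satisfies the ODE m'(t) = a m(t) + b with m(0) = x_0. With a = -1/5, b = -4/5, x_0 = -3/5, the solution is
  m(t) = x_0 * exp(a t) + (b/a) * (exp(a t) - 1)
       = (-3/5) * exp((-1/5) t) + ((-4/5)/(-1/5)) * (exp((-1/5) t) - 1)
       = -4 + 17*exp(-t/5)/5.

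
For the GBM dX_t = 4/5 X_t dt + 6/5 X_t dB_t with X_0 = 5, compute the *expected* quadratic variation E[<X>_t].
E[<X>_t] = 225*exp(76*t/25)/19 - 225/19

<X>_t = int_0^t ((6/5) * X_s)^2 ds. Taking expectation inside the integral: E[<X>_t] = (6/5)^2 * int_0^t E[X_s^2] ds. For GBM, E[X_s^2] = x_0^2 * exp((2 mu + sigma^2) s). Integrating:
  E[<X>_t] = (6/5)^2 * 5^2 * (exp((2*(4/5) + (6/5)^2) t) - 1) / (2*(4/5) + (6/5)^2)
           = (6/5)^2 * 5^2 * (exp((76/25) t) - 1) / (76/25) = 225*exp(76*t/25)/19 - 225/19.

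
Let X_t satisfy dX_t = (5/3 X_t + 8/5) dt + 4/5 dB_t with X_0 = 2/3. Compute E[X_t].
E[X_t] = 122*exp(5*t/3)/75 - 24/25

Taking expectations and using E[dB_t] = 0, the mean m(t) = E[X_t] satisfies the ODE m'(t) = a m(t) + b with m(0) = x_0. With a = 5/3, b = 8/5, x_0 = 2/3, the solution is
  m(t) = x_0 * exp(a t) + (b/a) * (exp(a t) - 1)
       = (2/3) * exp((5/3) t) + ((8/5)/(5/3)) * (exp((5/3) t) - 1)
       = 122*exp(5*t/3)/75 - 24/25.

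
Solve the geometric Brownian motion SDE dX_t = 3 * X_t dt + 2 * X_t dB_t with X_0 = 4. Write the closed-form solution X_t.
X_t = 4 * exp((1) * t + (2) * B_t)

For GBM dX = mu X dt + sigma X dB with X_0 = x_0, apply Itô to Y = log X: dY = (mu - sigma^2/2) dt + sigma dB, so Y_t = log(x_0) + (mu - sigma^2/2) t + sigma B_t and hence X_t = x_0 * exp((mu - sigma^2/2) t + sigma B_t).
With mu = 3, sigma = 2, x_0 = 4, this gives:
  X_t = 4 * exp((1) * t + (2) * B_t).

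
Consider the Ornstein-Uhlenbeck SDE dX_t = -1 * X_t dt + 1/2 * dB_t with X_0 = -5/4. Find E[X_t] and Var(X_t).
E[X_t] = -5*exp(-t)/4; Var(X_t) = 1/8 - exp(-2*t)/8

The OU SDE dX = -theta X dt + sigma dB admits the integrating factor exp(theta t): d(exp(theta t) X_t) = sigma exp(theta t) dB_t. Integrating from 0 to t:
  X_t = x_0 * exp(-theta t) + sigma * int_0^t exp(-theta (t-s)) dB_s.
The Itô integral has mean 0 and (by the Itô isometry) variance sigma^2 * int_0^t exp(-2 theta (t - s)) ds = sigma^2 * (1 - exp(-2 theta t)) / (2 theta).
With theta = 1, sigma = 1/2, x_0 = -5/4:
  E[X_t] = -5/4 * exp(-1 t) = -5*exp(-t)/4
  Var(X_t) = (1/2)^2 * (1 - exp(-2*1 t)) / (2 * 1) = 1/8 - exp(-2*t)/8.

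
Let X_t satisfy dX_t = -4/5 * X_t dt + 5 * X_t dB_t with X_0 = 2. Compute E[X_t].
E[X_t] = 2*exp(-4*t/5)

For GBM dX = mu X dt + sigma X dB with X_0 = x_0, apply Itô to Y = log X: dY = (mu - sigma^2/2) dt + sigma dB, so Y_t = log(x_0) + (mu - sigma^2/2) t + sigma B_t and hence X_t = x_0 * exp((mu - sigma^2/2) t + sigma B_t).
With mu = -4/5, sigma = 5, x_0 = 2, this gives:
  X_t = 2 * exp((-133/10) * t + (5) * B_t).
Since sigma*B_t ~ Normal(0, sigma^2 t), E[exp(sigma*B_t)] = exp(sigma^2 t / 2); so E[X_t] = x_0 * exp((mu - sigma^2/2) t) * exp(sigma^2 t / 2) = x_0 * exp(mu t) = 2*exp(-4*t/5).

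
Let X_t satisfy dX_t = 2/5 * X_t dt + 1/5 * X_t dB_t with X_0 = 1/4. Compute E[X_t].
E[X_t] = exp(2*t/5)/4

For GBM dX = mu X dt + sigma X dB with X_0 = x_0, apply Itô to Y = log X: dY = (mu - sigma^2/2) dt + sigma dB, so Y_t = log(x_0) + (mu - sigma^2/2) t + sigma B_t and hence X_t = x_0 * exp((mu - sigma^2/2) t + sigma B_t).
With mu = 2/5, sigma = 1/5, x_0 = 1/4, this gives:
  X_t = 1/4 * exp((19/50) * t + (1/5) * B_t).
Since sigma*B_t ~ Normal(0, sigma^2 t), E[exp(sigma*B_t)] = exp(sigma^2 t / 2); so E[X_t] = x_0 * exp((mu - sigma^2/2) t) * exp(sigma^2 t / 2) = x_0 * exp(mu t) = exp(2*t/5)/4.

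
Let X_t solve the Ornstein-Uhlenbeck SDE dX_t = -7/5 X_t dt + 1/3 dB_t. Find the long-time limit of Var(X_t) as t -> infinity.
lim Var(X_t) = 5/126

The OU SDE dX = -theta X dt + sigma dB admits the integrating factor exp(theta t): d(exp(theta t) X_t) = sigma exp(theta t) dB_t. Integrating from 0 to t gives X_t = x_0 * exp(-theta t) + sigma * int_0^t exp(-theta (t-s)) dB_s for any initial x_0. The Itô integral has variance (by the Itô isometry) sigma^2 * int_0^t exp(-2 theta (t - s)) ds = sigma^2 * (1 - exp(-2 theta t)) / (2 theta), independent of x_0.
With theta = 7/5, sigma = 1/3:
  Var(X_t) = (1/3)^2 * (1 - exp(-2*7/5 t)) / (2 * 7/5) = 5/126 - 5*exp(-14*t/5)/126.
As t -> infinity, exp(-2*7/5 t) -> 0, so the stationary variance is sigma^2 / (2 theta) = 5/126.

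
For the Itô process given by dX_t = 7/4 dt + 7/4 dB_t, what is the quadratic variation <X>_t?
<X>_t = 49*t/16

For an Itô process dX_t = a(t) dt + b(t) dB_t, the quadratic variation is <X>_t = int_0^t b(s)^2 ds (the drift term does not contribute). Here b(s) = 7/4, so
  b(s)^2 = 49/16.
Integrating from 0 to t:
  <X>_t = int_0^t (49/16) ds = 49*t/16.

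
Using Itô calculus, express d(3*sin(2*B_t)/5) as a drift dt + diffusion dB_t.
d(3*sin(2*B_t)/5) = (-6*sin(2*B_t)/5) dt + (6*cos(2*B_t)/5) dB_t

Itô's formula for f(B_t) gives d f(B_t) = f'(B_t) dB_t + (1/2) f''(B_t) dt. Compute derivatives of f(x) = 3*sin(2*x)/5:
  f'(x)  = 6*cos(2*x)/5
  f''(x) = -12*sin(2*x)/5
Substitute x = B_t and multiply the f'' term by 1/2:
  drift     = (1/2) * (-12*sin(2*x)/5) evaluated at B_t = -6*sin(2*B_t)/5
  diffusion = (6*cos(2*x)/5) evaluated at B_t = 6*cos(2*B_t)/5
Therefore d(3*sin(2*B_t)/5) = (-6*sin(2*B_t)/5) dt + (6*cos(2*B_t)/5) dB_t.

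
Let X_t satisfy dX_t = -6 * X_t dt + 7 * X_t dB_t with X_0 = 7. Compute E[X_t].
E[X_t] = 7*exp(-6*t)

For GBM dX = mu X dt + sigma X dB with X_0 = x_0, apply Itô to Y = log X: dY = (mu - sigma^2/2) dt + sigma dB, so Y_t = log(x_0) + (mu - sigma^2/2) t + sigma B_t and hence X_t = x_0 * exp((mu - sigma^2/2) t + sigma B_t).
With mu = -6, sigma = 7, x_0 = 7, this gives:
  X_t = 7 * exp((-61/2) * t + (7) * B_t).
Since sigma*B_t ~ Normal(0, sigma^2 t), E[exp(sigma*B_t)] = exp(sigma^2 t / 2); so E[X_t] = x_0 * exp((mu - sigma^2/2) t) * exp(sigma^2 t / 2) = x_0 * exp(mu t) = 7*exp(-6*t).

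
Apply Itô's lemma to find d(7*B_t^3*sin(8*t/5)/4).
d(7*B_t^3*sin(8*t/5)/4) = (7*B_t*(8*B_t^2*cos(8*t/5) + 15*sin(8*t/5))/20) dt + (21*B_t^2*sin(8*t/5)/4) dB_t

Itô's formula for f(t, x): d f(t, B_t) = (f_t + (1/2) f_xx) dt + f_x dB_t. Compute partials of f(t, x) = 7*x^3*sin(8*t/5)/4:
  f_t(t,x)  = 14*x^3*cos(8*t/5)/5
  f_x(t,x)  = 21*x^2*sin(8*t/5)/4
  f_xx(t,x) = 21*x*sin(8*t/5)/2
Assemble drift = f_t + (1/2) f_xx = 7*x*(8*x^2*cos(8*t/5) + 15*sin(8*t/5))/20 and diffusion = f_x = 21*x^2*sin(8*t/5)/4. Substituting x = B_t:
  d(7*B_t^3*sin(8*t/5)/4) = (7*B_t*(8*B_t^2*cos(8*t/5) + 15*sin(8*t/5))/20) dt + (21*B_t^2*sin(8*t/5)/4) dB_t.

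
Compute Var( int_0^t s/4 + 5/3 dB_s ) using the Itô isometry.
Var = t*(3*t^2 + 60*t + 400)/144

The Itô integral of a deterministic integrand f(s) has mean 0 because each increment f(s) * (B_{s+ds} - B_s) has mean 0. By the Itô isometry:
  Var( int_0^t f(s) dB_s ) = E[ (int_0^t f(s) dB_s)^2 ] = int_0^t f(s)^2 ds.
Here f(s) = s/4 + 5/3, so f(s)^2 = (3*s + 20)^2/144. Integrate:
  int_0^t ((3*s + 20)^2/144) ds = t*(3*t^2 + 60*t + 400)/144.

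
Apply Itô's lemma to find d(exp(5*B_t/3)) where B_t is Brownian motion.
d(exp(5*B_t/3)) = (25*exp(5*B_t/3)/18) dt + (5*exp(5*B_t/3)/3) dB_t

Itô's formula for f(B_t) gives d f(B_t) = f'(B_t) dB_t + (1/2) f''(B_t) dt. Compute derivatives of f(x) = exp(5*x/3):
  f'(x)  = 5*exp(5*x/3)/3
  f''(x) = 25*exp(5*x/3)/9
Substitute x = B_t and multiply the f'' term by 1/2:
  drift     = (1/2) * (25*exp(5*x/3)/9) evaluated at B_t = 25*exp(5*B_t/3)/18
  diffusion = (5*exp(5*x/3)/3) evaluated at B_t = 5*exp(5*B_t/3)/3
Therefore d(exp(5*B_t/3)) = (25*exp(5*B_t/3)/18) dt + (5*exp(5*B_t/3)/3) dB_t.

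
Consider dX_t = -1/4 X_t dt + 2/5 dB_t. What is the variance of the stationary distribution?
lim Var(X_t) = 8/25

The OU SDE dX = -theta X dt + sigma dB admits the integrating factor exp(theta t): d(exp(theta t) X_t) = sigma exp(theta t) dB_t. Integrating from 0 to t gives X_t = x_0 * exp(-theta t) + sigma * int_0^t exp(-theta (t-s)) dB_s for any initial x_0. The Itô integral has variance (by the Itô isometry) sigma^2 * int_0^t exp(-2 theta (t - s)) ds = sigma^2 * (1 - exp(-2 theta t)) / (2 theta), independent of x_0.
With theta = 1/4, sigma = 2/5:
  Var(X_t) = (2/5)^2 * (1 - exp(-2*1/4 t)) / (2 * 1/4) = 8/25 - 8*exp(-t/2)/25.
As t -> infinity, exp(-2*1/4 t) -> 0, so the stationary variance is sigma^2 / (2 theta) = 8/25.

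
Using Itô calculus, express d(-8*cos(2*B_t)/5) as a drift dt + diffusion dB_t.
d(-8*cos(2*B_t)/5) = (16*cos(2*B_t)/5) dt + (16*sin(2*B_t)/5) dB_t

Itô's formula for f(B_t) gives d f(B_t) = f'(B_t) dB_t + (1/2) f''(B_t) dt. Compute derivatives of f(x) = -8*cos(2*x)/5:
  f'(x)  = 16*sin(2*x)/5
  f''(x) = 32*cos(2*x)/5
Substitute x = B_t and multiply the f'' term by 1/2:
  drift     = (1/2) * (32*cos(2*x)/5) evaluated at B_t = 16*cos(2*B_t)/5
  diffusion = (16*sin(2*x)/5) evaluated at B_t = 16*sin(2*B_t)/5
Therefore d(-8*cos(2*B_t)/5) = (16*cos(2*B_t)/5) dt + (16*sin(2*B_t)/5) dB_t.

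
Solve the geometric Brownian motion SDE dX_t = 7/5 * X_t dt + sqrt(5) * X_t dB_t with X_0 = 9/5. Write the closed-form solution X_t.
X_t = 9/5 * exp((-11/10) * t + (sqrt(5)) * B_t)

For GBM dX = mu X dt + sigma X dB with X_0 = x_0, apply Itô to Y = log X: dY = (mu - sigma^2/2) dt + sigma dB, so Y_t = log(x_0) + (mu - sigma^2/2) t + sigma B_t and hence X_t = x_0 * exp((mu - sigma^2/2) t + sigma B_t).
With mu = 7/5, sigma = sqrt(5), x_0 = 9/5, this gives:
  X_t = 9/5 * exp((-11/10) * t + (sqrt(5)) * B_t).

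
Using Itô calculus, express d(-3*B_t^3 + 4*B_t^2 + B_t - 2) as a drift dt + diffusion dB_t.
d(-3*B_t^3 + 4*B_t^2 + B_t - 2) = (4 - 9*B_t) dt + (-9*B_t^2 + 8*B_t + 1) dB_t

Itô's formula for f(B_t) gives d f(B_t) = f'(B_t) dB_t + (1/2) f''(B_t) dt. Compute derivatives of f(x) = -3*x^3 + 4*x^2 + x - 2:
  f'(x)  = -9*x^2 + 8*x + 1
  f''(x) = 8 - 18*x
Substitute x = B_t and multiply the f'' term by 1/2:
  drift     = (1/2) * (8 - 18*x) evaluated at B_t = 4 - 9*B_t
  diffusion = (-9*x^2 + 8*x + 1) evaluated at B_t = -9*B_t^2 + 8*B_t + 1
Therefore d(-3*B_t^3 + 4*B_t^2 + B_t - 2) = (4 - 9*B_t) dt + (-9*B_t^2 + 8*B_t + 1) dB_t.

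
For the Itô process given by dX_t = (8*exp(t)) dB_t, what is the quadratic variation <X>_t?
<X>_t = 32*exp(2*t) - 32

For an Itô process dX_t = a(t) dt + b(t) dB_t, the quadratic variation is <X>_t = int_0^t b(s)^2 ds (the drift term does not contribute). Here b(s) = 8*exp(s), so
  b(s)^2 = 64*exp(2*s).
Integrating from 0 to t:
  <X>_t = int_0^t (64*exp(2*s)) ds = 32*exp(2*t) - 32.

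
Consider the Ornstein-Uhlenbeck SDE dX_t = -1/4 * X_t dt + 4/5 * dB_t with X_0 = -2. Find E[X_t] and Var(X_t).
E[X_t] = -2*exp(-t/4); Var(X_t) = 32/25 - 32*exp(-t/2)/25

The OU SDE dX = -theta X dt + sigma dB admits the integrating factor exp(theta t): d(exp(theta t) X_t) = sigma exp(theta t) dB_t. Integrating from 0 to t:
  X_t = x_0 * exp(-theta t) + sigma * int_0^t exp(-theta (t-s)) dB_s.
The Itô integral has mean 0 and (by the Itô isometry) variance sigma^2 * int_0^t exp(-2 theta (t - s)) ds = sigma^2 * (1 - exp(-2 theta t)) / (2 theta).
With theta = 1/4, sigma = 4/5, x_0 = -2:
  E[X_t] = -2 * exp(-1/4 t) = -2*exp(-t/4)
  Var(X_t) = (4/5)^2 * (1 - exp(-2*1/4 t)) / (2 * 1/4) = 32/25 - 32*exp(-t/2)/25.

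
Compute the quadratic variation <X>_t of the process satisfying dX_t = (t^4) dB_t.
<X>_t = t^9/9

For an Itô process dX_t = a(t) dt + b(t) dB_t, the quadratic variation is <X>_t = int_0^t b(s)^2 ds (the drift term does not contribute). Here b(s) = s^4, so
  b(s)^2 = s^8.
Integrating from 0 to t:
  <X>_t = int_0^t (s^8) ds = t^9/9.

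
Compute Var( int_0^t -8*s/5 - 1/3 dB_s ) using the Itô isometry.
Var = t*(192*t^2 + 120*t + 25)/225

The Itô integral of a deterministic integrand f(s) has mean 0 because each increment f(s) * (B_{s+ds} - B_s) has mean 0. By the Itô isometry:
  Var( int_0^t f(s) dB_s ) = E[ (int_0^t f(s) dB_s)^2 ] = int_0^t f(s)^2 ds.
Here f(s) = -8*s/5 - 1/3, so f(s)^2 = (24*s + 5)^2/225. Integrate:
  int_0^t ((24*s + 5)^2/225) ds = t*(192*t^2 + 120*t + 25)/225.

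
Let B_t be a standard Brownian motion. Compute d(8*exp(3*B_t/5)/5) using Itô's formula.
d(8*exp(3*B_t/5)/5) = (36*exp(3*B_t/5)/125) dt + (24*exp(3*B_t/5)/25) dB_t

Itô's formula for f(B_t) gives d f(B_t) = f'(B_t) dB_t + (1/2) f''(B_t) dt. Compute derivatives of f(x) = 8*exp(3*x/5)/5:
  f'(x)  = 24*exp(3*x/5)/25
  f''(x) = 72*exp(3*x/5)/125
Substitute x = B_t and multiply the f'' term by 1/2:
  drift     = (1/2) * (72*exp(3*x/5)/125) evaluated at B_t = 36*exp(3*B_t/5)/125
  diffusion = (24*exp(3*x/5)/25) evaluated at B_t = 24*exp(3*B_t/5)/25
Therefore d(8*exp(3*B_t/5)/5) = (36*exp(3*B_t/5)/125) dt + (24*exp(3*B_t/5)/25) dB_t.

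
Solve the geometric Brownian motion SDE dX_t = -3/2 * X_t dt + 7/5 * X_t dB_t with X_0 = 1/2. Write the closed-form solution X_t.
X_t = 1/2 * exp((-62/25) * t + (7/5) * B_t)

For GBM dX = mu X dt + sigma X dB with X_0 = x_0, apply Itô to Y = log X: dY = (mu - sigma^2/2) dt + sigma dB, so Y_t = log(x_0) + (mu - sigma^2/2) t + sigma B_t and hence X_t = x_0 * exp((mu - sigma^2/2) t + sigma B_t).
With mu = -3/2, sigma = 7/5, x_0 = 1/2, this gives:
  X_t = 1/2 * exp((-62/25) * t + (7/5) * B_t).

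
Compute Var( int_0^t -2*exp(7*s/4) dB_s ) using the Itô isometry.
Var = 8*exp(7*t/2)/7 - 8/7

The Itô integral of a deterministic integrand f(s) has mean 0 because each increment f(s) * (B_{s+ds} - B_s) has mean 0. By the Itô isometry:
  Var( int_0^t f(s) dB_s ) = E[ (int_0^t f(s) dB_s)^2 ] = int_0^t f(s)^2 ds.
Here f(s) = -2*exp(7*s/4), so f(s)^2 = 4*exp(7*s/2). Integrate:
  int_0^t (4*exp(7*s/2)) ds = 8*exp(7*t/2)/7 - 8/7.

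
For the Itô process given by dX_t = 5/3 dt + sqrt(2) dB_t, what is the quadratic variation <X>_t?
<X>_t = 2*t

For an Itô process dX_t = a(t) dt + b(t) dB_t, the quadratic variation is <X>_t = int_0^t b(s)^2 ds (the drift term does not contribute). Here b(s) = sqrt(2), so
  b(s)^2 = 2.
Integrating from 0 to t:
  <X>_t = int_0^t (2) ds = 2*t.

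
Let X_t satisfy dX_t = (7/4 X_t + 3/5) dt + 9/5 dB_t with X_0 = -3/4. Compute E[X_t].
E[X_t] = -57*exp(7*t/4)/140 - 12/35

Taking expectations and using E[dB_t] = 0, the mean m(t) = E[X_t] satisfies the ODE m'(t) = a m(t) + b with m(0) = x_0. With a = 7/4, b = 3/5, x_0 = -3/4, the solution is
  m(t) = x_0 * exp(a t) + (b/a) * (exp(a t) - 1)
       = (-3/4) * exp((7/4) t) + ((3/5)/(7/4)) * (exp((7/4) t) - 1)
       = -57*exp(7*t/4)/140 - 12/35.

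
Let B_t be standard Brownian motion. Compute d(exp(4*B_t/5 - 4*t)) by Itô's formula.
d(exp(4*B_t/5 - 4*t)) = (-92*exp(4*B_t/5 - 4*t)/25) dt + (4*exp(4*B_t/5 - 4*t)/5) dB_t

Itô's formula for f(t, x): d f(t, B_t) = (f_t + (1/2) f_xx) dt + f_x dB_t. Compute partials of f(t, x) = exp(-4*t + 4*x/5):
  f_t(t,x)  = -4*exp(-4*t + 4*x/5)
  f_x(t,x)  = 4*exp(-4*t + 4*x/5)/5
  f_xx(t,x) = 16*exp(-4*t + 4*x/5)/25
Assemble drift = f_t + (1/2) f_xx = -92*exp(-4*t + 4*x/5)/25 and diffusion = f_x = 4*exp(-4*t + 4*x/5)/5. Substituting x = B_t:
  d(exp(4*B_t/5 - 4*t)) = (-92*exp(4*B_t/5 - 4*t)/25) dt + (4*exp(4*B_t/5 - 4*t)/5) dB_t.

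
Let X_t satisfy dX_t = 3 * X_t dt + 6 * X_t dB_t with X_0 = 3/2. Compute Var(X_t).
Var(X_t) = 9*(exp(36*t) - 1)*exp(6*t)/4

For GBM dX = mu X dt + sigma X dB with X_0 = x_0, apply Itô to Y = log X: dY = (mu - sigma^2/2) dt + sigma dB, so Y_t = log(x_0) + (mu - sigma^2/2) t + sigma B_t and hence X_t = x_0 * exp((mu - sigma^2/2) t + sigma B_t).
With mu = 3, sigma = 6, x_0 = 3/2, this gives:
  X_t = 3/2 * exp((-15) * t + (6) * B_t).
Since sigma*B_t ~ Normal(0, sigma^2 t), E[exp(sigma*B_t)] = exp(sigma^2 t / 2); so E[X_t] = x_0 * exp((mu - sigma^2/2) t) * exp(sigma^2 t / 2) = x_0 * exp(mu t) = 3*exp(3*t)/2.
Var(X_t) = E[X_t^2] - (E[X_t])^2 = x_0^2 * exp(2 mu t) * (exp(sigma^2 t) - 1) = 9*(exp(36*t) - 1)*exp(6*t)/4.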